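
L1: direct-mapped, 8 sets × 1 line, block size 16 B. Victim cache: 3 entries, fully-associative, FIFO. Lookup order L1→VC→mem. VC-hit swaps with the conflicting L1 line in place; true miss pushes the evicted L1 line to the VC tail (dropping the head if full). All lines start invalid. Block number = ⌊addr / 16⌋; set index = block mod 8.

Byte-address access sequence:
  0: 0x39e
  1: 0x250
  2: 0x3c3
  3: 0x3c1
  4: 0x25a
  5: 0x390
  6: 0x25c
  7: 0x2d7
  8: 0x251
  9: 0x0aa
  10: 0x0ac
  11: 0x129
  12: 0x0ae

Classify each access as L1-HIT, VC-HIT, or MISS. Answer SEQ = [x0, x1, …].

0: 0x39e (blk 57, set 1) → MISS  vc=[]
1: 0x250 (blk 37, set 5) → MISS  vc=[]
2: 0x3c3 (blk 60, set 4) → MISS  vc=[]
3: 0x3c1 (blk 60, set 4) → L1-HIT  vc=[]
4: 0x25a (blk 37, set 5) → L1-HIT  vc=[]
5: 0x390 (blk 57, set 1) → L1-HIT  vc=[]
6: 0x25c (blk 37, set 5) → L1-HIT  vc=[]
7: 0x2d7 (blk 45, set 5) → MISS  vc=[37]
8: 0x251 (blk 37, set 5) → VC-HIT  vc=[45]
9: 0xaa (blk 10, set 2) → MISS  vc=[45]
10: 0xac (blk 10, set 2) → L1-HIT  vc=[45]
11: 0x129 (blk 18, set 2) → MISS  vc=[45, 10]
12: 0xae (blk 10, set 2) → VC-HIT  vc=[45, 18]

SEQ = [MISS, MISS, MISS, L1-HIT, L1-HIT, L1-HIT, L1-HIT, MISS, VC-HIT, MISS, L1-HIT, MISS, VC-HIT]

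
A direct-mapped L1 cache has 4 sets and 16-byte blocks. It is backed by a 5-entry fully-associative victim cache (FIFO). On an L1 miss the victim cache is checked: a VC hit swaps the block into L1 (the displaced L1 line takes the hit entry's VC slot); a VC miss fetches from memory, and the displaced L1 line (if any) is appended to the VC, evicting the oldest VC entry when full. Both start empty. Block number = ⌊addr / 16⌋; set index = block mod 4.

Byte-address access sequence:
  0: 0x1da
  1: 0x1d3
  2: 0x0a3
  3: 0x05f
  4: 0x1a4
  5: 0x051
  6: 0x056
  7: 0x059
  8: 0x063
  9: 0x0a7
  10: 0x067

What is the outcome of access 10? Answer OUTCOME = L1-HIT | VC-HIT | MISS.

OUTCOME = VC-HIT

0: 0x1da (blk 29, set 1) → MISS  vc=[]
1: 0x1d3 (blk 29, set 1) → L1-HIT  vc=[]
2: 0xa3 (blk 10, set 2) → MISS  vc=[]
3: 0x5f (blk 5, set 1) → MISS  vc=[29]
4: 0x1a4 (blk 26, set 2) → MISS  vc=[29, 10]
5: 0x51 (blk 5, set 1) → L1-HIT  vc=[29, 10]
6: 0x56 (blk 5, set 1) → L1-HIT  vc=[29, 10]
7: 0x59 (blk 5, set 1) → L1-HIT  vc=[29, 10]
8: 0x63 (blk 6, set 2) → MISS  vc=[29, 10, 26]
9: 0xa7 (blk 10, set 2) → VC-HIT  vc=[29, 6, 26]
10: 0x67 (blk 6, set 2) → VC-HIT  vc=[29, 10, 26]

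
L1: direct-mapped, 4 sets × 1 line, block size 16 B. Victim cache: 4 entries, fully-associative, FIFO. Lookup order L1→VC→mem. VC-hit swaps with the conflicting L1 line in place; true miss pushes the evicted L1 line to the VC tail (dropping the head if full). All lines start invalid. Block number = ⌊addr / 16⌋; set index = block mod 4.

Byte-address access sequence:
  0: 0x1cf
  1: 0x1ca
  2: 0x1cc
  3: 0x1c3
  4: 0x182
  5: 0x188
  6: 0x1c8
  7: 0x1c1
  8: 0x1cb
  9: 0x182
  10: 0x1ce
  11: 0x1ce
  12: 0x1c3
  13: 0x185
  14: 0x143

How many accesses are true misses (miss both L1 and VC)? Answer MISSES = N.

  [0] addr=0x1cf blk=28 s=0: MISS | VC []
  [1] addr=0x1ca blk=28 s=0: L1-HIT | VC []
  [2] addr=0x1cc blk=28 s=0: L1-HIT | VC []
  [3] addr=0x1c3 blk=28 s=0: L1-HIT | VC []
  [4] addr=0x182 blk=24 s=0: MISS | VC [28]
  [5] addr=0x188 blk=24 s=0: L1-HIT | VC [28]
  [6] addr=0x1c8 blk=28 s=0: VC-HIT | VC [24]
  [7] addr=0x1c1 blk=28 s=0: L1-HIT | VC [24]
  [8] addr=0x1cb blk=28 s=0: L1-HIT | VC [24]
  [9] addr=0x182 blk=24 s=0: VC-HIT | VC [28]
  [10] addr=0x1ce blk=28 s=0: VC-HIT | VC [24]
  [11] addr=0x1ce blk=28 s=0: L1-HIT | VC [24]
  [12] addr=0x1c3 blk=28 s=0: L1-HIT | VC [24]
  [13] addr=0x185 blk=24 s=0: VC-HIT | VC [28]
  [14] addr=0x143 blk=20 s=0: MISS | VC [28, 24]

MISSES = 3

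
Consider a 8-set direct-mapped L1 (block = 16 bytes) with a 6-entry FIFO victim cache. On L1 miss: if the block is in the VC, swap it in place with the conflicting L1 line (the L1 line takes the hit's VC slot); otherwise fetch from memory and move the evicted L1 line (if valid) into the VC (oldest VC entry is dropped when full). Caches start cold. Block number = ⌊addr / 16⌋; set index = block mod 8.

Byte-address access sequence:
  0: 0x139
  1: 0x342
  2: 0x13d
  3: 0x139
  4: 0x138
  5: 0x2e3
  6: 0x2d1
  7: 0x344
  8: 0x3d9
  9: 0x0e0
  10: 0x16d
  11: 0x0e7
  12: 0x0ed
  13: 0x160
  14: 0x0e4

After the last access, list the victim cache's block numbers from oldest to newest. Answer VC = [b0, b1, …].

VC = [45, 46, 22]

0: 0x139 (blk 19, set 3) → MISS  vc=[]
1: 0x342 (blk 52, set 4) → MISS  vc=[]
2: 0x13d (blk 19, set 3) → L1-HIT  vc=[]
3: 0x139 (blk 19, set 3) → L1-HIT  vc=[]
4: 0x138 (blk 19, set 3) → L1-HIT  vc=[]
5: 0x2e3 (blk 46, set 6) → MISS  vc=[]
6: 0x2d1 (blk 45, set 5) → MISS  vc=[]
7: 0x344 (blk 52, set 4) → L1-HIT  vc=[]
8: 0x3d9 (blk 61, set 5) → MISS  vc=[45]
9: 0xe0 (blk 14, set 6) → MISS  vc=[45, 46]
10: 0x16d (blk 22, set 6) → MISS  vc=[45, 46, 14]
11: 0xe7 (blk 14, set 6) → VC-HIT  vc=[45, 46, 22]
12: 0xed (blk 14, set 6) → L1-HIT  vc=[45, 46, 22]
13: 0x160 (blk 22, set 6) → VC-HIT  vc=[45, 46, 14]
14: 0xe4 (blk 14, set 6) → VC-HIT  vc=[45, 46, 22]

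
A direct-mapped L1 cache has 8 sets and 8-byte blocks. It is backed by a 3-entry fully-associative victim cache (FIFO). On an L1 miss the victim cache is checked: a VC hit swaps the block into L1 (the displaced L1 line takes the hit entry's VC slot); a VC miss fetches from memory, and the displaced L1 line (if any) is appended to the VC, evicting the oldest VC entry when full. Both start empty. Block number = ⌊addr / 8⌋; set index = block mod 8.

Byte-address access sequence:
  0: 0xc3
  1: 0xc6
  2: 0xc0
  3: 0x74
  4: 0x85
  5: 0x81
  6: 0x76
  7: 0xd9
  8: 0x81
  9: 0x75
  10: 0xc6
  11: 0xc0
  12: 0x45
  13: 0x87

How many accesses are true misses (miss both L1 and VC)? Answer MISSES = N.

MISSES = 5

  [0] addr=0xc3 blk=24 s=0: MISS | VC []
  [1] addr=0xc6 blk=24 s=0: L1-HIT | VC []
  [2] addr=0xc0 blk=24 s=0: L1-HIT | VC []
  [3] addr=0x74 blk=14 s=6: MISS | VC []
  [4] addr=0x85 blk=16 s=0: MISS | VC [24]
  [5] addr=0x81 blk=16 s=0: L1-HIT | VC [24]
  [6] addr=0x76 blk=14 s=6: L1-HIT | VC [24]
  [7] addr=0xd9 blk=27 s=3: MISS | VC [24]
  [8] addr=0x81 blk=16 s=0: L1-HIT | VC [24]
  [9] addr=0x75 blk=14 s=6: L1-HIT | VC [24]
  [10] addr=0xc6 blk=24 s=0: VC-HIT | VC [16]
  [11] addr=0xc0 blk=24 s=0: L1-HIT | VC [16]
  [12] addr=0x45 blk=8 s=0: MISS | VC [16, 24]
  [13] addr=0x87 blk=16 s=0: VC-HIT | VC [8, 24]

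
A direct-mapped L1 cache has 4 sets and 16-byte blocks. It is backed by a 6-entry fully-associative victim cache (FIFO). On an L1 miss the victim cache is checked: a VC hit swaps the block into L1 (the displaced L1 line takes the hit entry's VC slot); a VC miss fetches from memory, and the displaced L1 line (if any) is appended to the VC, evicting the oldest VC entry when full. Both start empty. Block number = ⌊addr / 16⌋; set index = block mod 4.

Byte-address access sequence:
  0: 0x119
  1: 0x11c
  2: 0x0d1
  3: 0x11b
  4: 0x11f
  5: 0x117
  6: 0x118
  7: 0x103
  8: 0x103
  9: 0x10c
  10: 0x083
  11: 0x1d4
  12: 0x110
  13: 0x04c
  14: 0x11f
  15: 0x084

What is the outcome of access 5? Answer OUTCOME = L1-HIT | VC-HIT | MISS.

OUTCOME = L1-HIT

#0 0x119→b17/s1 MISS; vc=[]
#1 0x11c→b17/s1 L1-HIT; vc=[]
#2 0xd1→b13/s1 MISS; vc=[17]
#3 0x11b→b17/s1 VC-HIT; vc=[13]
#4 0x11f→b17/s1 L1-HIT; vc=[13]
#5 0x117→b17/s1 L1-HIT; vc=[13]
#6 0x118→b17/s1 L1-HIT; vc=[13]
#7 0x103→b16/s0 MISS; vc=[13]
#8 0x103→b16/s0 L1-HIT; vc=[13]
#9 0x10c→b16/s0 L1-HIT; vc=[13]
#10 0x83→b8/s0 MISS; vc=[13,16]
#11 0x1d4→b29/s1 MISS; vc=[13,16,17]
#12 0x110→b17/s1 VC-HIT; vc=[13,16,29]
#13 0x4c→b4/s0 MISS; vc=[13,16,29,8]
#14 0x11f→b17/s1 L1-HIT; vc=[13,16,29,8]
#15 0x84→b8/s0 VC-HIT; vc=[13,16,29,4]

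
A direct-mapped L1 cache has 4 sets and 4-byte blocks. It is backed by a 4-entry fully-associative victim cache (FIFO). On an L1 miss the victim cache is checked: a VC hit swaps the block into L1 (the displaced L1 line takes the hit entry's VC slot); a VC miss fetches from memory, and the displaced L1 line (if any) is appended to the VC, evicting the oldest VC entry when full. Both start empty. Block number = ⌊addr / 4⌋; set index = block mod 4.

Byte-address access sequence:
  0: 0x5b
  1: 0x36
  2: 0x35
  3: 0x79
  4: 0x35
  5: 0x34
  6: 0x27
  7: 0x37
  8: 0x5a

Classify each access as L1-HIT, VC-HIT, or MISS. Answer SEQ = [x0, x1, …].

SEQ = [MISS, MISS, L1-HIT, MISS, L1-HIT, L1-HIT, MISS, VC-HIT, VC-HIT]

0: 0x5b (blk 22, set 2) → MISS  vc=[]
1: 0x36 (blk 13, set 1) → MISS  vc=[]
2: 0x35 (blk 13, set 1) → L1-HIT  vc=[]
3: 0x79 (blk 30, set 2) → MISS  vc=[22]
4: 0x35 (blk 13, set 1) → L1-HIT  vc=[22]
5: 0x34 (blk 13, set 1) → L1-HIT  vc=[22]
6: 0x27 (blk 9, set 1) → MISS  vc=[22, 13]
7: 0x37 (blk 13, set 1) → VC-HIT  vc=[22, 9]
8: 0x5a (blk 22, set 2) → VC-HIT  vc=[30, 9]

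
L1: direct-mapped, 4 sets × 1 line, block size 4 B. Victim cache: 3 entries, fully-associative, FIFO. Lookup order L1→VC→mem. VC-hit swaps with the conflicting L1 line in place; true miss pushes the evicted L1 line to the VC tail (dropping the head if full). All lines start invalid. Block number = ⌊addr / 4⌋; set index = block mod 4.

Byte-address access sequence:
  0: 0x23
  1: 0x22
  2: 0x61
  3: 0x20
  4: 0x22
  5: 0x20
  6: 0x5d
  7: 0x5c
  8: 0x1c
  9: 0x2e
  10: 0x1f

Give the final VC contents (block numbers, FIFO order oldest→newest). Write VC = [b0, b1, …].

0: 0x23 (blk 8, set 0) → MISS  vc=[]
1: 0x22 (blk 8, set 0) → L1-HIT  vc=[]
2: 0x61 (blk 24, set 0) → MISS  vc=[8]
3: 0x20 (blk 8, set 0) → VC-HIT  vc=[24]
4: 0x22 (blk 8, set 0) → L1-HIT  vc=[24]
5: 0x20 (blk 8, set 0) → L1-HIT  vc=[24]
6: 0x5d (blk 23, set 3) → MISS  vc=[24]
7: 0x5c (blk 23, set 3) → L1-HIT  vc=[24]
8: 0x1c (blk 7, set 3) → MISS  vc=[24, 23]
9: 0x2e (blk 11, set 3) → MISS  vc=[24, 23, 7]
10: 0x1f (blk 7, set 3) → VC-HIT  vc=[24, 23, 11]

VC = [24, 23, 11]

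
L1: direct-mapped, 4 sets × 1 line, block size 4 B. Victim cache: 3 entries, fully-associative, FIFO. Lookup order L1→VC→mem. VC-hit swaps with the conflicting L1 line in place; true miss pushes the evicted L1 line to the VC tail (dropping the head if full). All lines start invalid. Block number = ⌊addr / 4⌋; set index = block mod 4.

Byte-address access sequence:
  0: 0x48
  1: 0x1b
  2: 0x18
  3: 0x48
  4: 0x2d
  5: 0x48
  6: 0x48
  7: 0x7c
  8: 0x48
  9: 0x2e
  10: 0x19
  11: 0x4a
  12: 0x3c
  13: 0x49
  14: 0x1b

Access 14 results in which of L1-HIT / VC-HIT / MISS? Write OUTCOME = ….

OUTCOME = VC-HIT

  [0] addr=0x48 blk=18 s=2: MISS | VC []
  [1] addr=0x1b blk=6 s=2: MISS | VC [18]
  [2] addr=0x18 blk=6 s=2: L1-HIT | VC [18]
  [3] addr=0x48 blk=18 s=2: VC-HIT | VC [6]
  [4] addr=0x2d blk=11 s=3: MISS | VC [6]
  [5] addr=0x48 blk=18 s=2: L1-HIT | VC [6]
  [6] addr=0x48 blk=18 s=2: L1-HIT | VC [6]
  [7] addr=0x7c blk=31 s=3: MISS | VC [6, 11]
  [8] addr=0x48 blk=18 s=2: L1-HIT | VC [6, 11]
  [9] addr=0x2e blk=11 s=3: VC-HIT | VC [6, 31]
  [10] addr=0x19 blk=6 s=2: VC-HIT | VC [18, 31]
  [11] addr=0x4a blk=18 s=2: VC-HIT | VC [6, 31]
  [12] addr=0x3c blk=15 s=3: MISS | VC [6, 31, 11]
  [13] addr=0x49 blk=18 s=2: L1-HIT | VC [6, 31, 11]
  [14] addr=0x1b blk=6 s=2: VC-HIT | VC [18, 31, 11]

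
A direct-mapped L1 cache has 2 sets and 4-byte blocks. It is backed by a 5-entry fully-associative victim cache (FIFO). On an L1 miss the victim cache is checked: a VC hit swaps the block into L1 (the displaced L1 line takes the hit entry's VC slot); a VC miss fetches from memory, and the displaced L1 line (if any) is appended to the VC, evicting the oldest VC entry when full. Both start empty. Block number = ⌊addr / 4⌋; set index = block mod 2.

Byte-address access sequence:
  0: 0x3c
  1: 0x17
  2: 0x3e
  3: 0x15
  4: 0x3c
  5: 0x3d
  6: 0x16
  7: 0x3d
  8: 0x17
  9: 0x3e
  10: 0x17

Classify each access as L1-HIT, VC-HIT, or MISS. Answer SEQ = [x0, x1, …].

SEQ = [MISS, MISS, VC-HIT, VC-HIT, VC-HIT, L1-HIT, VC-HIT, VC-HIT, VC-HIT, VC-HIT, VC-HIT]

  [0] addr=0x3c blk=15 s=1: MISS | VC []
  [1] addr=0x17 blk=5 s=1: MISS | VC [15]
  [2] addr=0x3e blk=15 s=1: VC-HIT | VC [5]
  [3] addr=0x15 blk=5 s=1: VC-HIT | VC [15]
  [4] addr=0x3c blk=15 s=1: VC-HIT | VC [5]
  [5] addr=0x3d blk=15 s=1: L1-HIT | VC [5]
  [6] addr=0x16 blk=5 s=1: VC-HIT | VC [15]
  [7] addr=0x3d blk=15 s=1: VC-HIT | VC [5]
  [8] addr=0x17 blk=5 s=1: VC-HIT | VC [15]
  [9] addr=0x3e blk=15 s=1: VC-HIT | VC [5]
  [10] addr=0x17 blk=5 s=1: VC-HIT | VC [15]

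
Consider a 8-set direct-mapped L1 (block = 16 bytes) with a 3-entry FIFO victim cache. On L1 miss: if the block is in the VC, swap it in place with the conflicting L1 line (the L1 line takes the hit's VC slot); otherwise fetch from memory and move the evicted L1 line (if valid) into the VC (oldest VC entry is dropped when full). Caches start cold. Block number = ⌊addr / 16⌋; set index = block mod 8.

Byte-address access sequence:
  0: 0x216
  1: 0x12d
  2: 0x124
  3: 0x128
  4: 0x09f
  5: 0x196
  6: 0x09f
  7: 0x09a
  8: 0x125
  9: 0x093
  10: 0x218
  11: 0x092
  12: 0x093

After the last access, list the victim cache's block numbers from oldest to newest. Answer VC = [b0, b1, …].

0: 0x216 (blk 33, set 1) → MISS  vc=[]
1: 0x12d (blk 18, set 2) → MISS  vc=[]
2: 0x124 (blk 18, set 2) → L1-HIT  vc=[]
3: 0x128 (blk 18, set 2) → L1-HIT  vc=[]
4: 0x9f (blk 9, set 1) → MISS  vc=[33]
5: 0x196 (blk 25, set 1) → MISS  vc=[33, 9]
6: 0x9f (blk 9, set 1) → VC-HIT  vc=[33, 25]
7: 0x9a (blk 9, set 1) → L1-HIT  vc=[33, 25]
8: 0x125 (blk 18, set 2) → L1-HIT  vc=[33, 25]
9: 0x93 (blk 9, set 1) → L1-HIT  vc=[33, 25]
10: 0x218 (blk 33, set 1) → VC-HIT  vc=[9, 25]
11: 0x92 (blk 9, set 1) → VC-HIT  vc=[33, 25]
12: 0x93 (blk 9, set 1) → L1-HIT  vc=[33, 25]

VC = [33, 25]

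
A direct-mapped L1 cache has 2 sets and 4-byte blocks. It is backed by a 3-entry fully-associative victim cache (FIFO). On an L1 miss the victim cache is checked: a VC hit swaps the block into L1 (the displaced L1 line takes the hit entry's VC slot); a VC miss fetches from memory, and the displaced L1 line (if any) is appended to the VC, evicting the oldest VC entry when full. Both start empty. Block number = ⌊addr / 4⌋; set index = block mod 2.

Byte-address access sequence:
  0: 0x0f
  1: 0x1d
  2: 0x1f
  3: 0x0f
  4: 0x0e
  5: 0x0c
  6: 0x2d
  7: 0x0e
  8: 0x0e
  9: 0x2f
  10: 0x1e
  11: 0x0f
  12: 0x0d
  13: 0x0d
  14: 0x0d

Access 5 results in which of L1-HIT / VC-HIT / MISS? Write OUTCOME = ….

OUTCOME = L1-HIT

#0 0xf→b3/s1 MISS; vc=[]
#1 0x1d→b7/s1 MISS; vc=[3]
#2 0x1f→b7/s1 L1-HIT; vc=[3]
#3 0xf→b3/s1 VC-HIT; vc=[7]
#4 0xe→b3/s1 L1-HIT; vc=[7]
#5 0xc→b3/s1 L1-HIT; vc=[7]
#6 0x2d→b11/s1 MISS; vc=[7,3]
#7 0xe→b3/s1 VC-HIT; vc=[7,11]
#8 0xe→b3/s1 L1-HIT; vc=[7,11]
#9 0x2f→b11/s1 VC-HIT; vc=[7,3]
#10 0x1e→b7/s1 VC-HIT; vc=[11,3]
#11 0xf→b3/s1 VC-HIT; vc=[11,7]
#12 0xd→b3/s1 L1-HIT; vc=[11,7]
#13 0xd→b3/s1 L1-HIT; vc=[11,7]
#14 0xd→b3/s1 L1-HIT; vc=[11,7]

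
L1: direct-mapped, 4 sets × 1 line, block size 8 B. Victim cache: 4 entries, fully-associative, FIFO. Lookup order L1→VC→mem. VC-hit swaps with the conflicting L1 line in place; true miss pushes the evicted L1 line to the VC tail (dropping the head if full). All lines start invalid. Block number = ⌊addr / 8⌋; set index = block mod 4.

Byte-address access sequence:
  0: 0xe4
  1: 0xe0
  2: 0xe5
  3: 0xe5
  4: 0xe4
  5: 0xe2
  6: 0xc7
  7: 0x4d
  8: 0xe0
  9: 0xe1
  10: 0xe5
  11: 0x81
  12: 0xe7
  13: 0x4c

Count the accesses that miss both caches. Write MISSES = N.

MISSES = 4

0: 0xe4 (blk 28, set 0) → MISS  vc=[]
1: 0xe0 (blk 28, set 0) → L1-HIT  vc=[]
2: 0xe5 (blk 28, set 0) → L1-HIT  vc=[]
3: 0xe5 (blk 28, set 0) → L1-HIT  vc=[]
4: 0xe4 (blk 28, set 0) → L1-HIT  vc=[]
5: 0xe2 (blk 28, set 0) → L1-HIT  vc=[]
6: 0xc7 (blk 24, set 0) → MISS  vc=[28]
7: 0x4d (blk 9, set 1) → MISS  vc=[28]
8: 0xe0 (blk 28, set 0) → VC-HIT  vc=[24]
9: 0xe1 (blk 28, set 0) → L1-HIT  vc=[24]
10: 0xe5 (blk 28, set 0) → L1-HIT  vc=[24]
11: 0x81 (blk 16, set 0) → MISS  vc=[24, 28]
12: 0xe7 (blk 28, set 0) → VC-HIT  vc=[24, 16]
13: 0x4c (blk 9, set 1) → L1-HIT  vc=[24, 16]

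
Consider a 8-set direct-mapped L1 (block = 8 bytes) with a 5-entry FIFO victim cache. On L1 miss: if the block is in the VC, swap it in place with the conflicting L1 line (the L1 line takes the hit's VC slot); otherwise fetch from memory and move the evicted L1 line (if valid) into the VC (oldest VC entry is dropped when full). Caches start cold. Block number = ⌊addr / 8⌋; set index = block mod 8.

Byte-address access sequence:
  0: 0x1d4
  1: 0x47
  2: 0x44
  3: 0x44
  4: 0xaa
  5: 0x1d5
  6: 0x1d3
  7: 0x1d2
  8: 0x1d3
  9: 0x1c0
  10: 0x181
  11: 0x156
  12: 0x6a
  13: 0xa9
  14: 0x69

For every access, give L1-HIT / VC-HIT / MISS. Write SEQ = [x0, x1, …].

  [0] addr=0x1d4 blk=58 s=2: MISS | VC []
  [1] addr=0x47 blk=8 s=0: MISS | VC []
  [2] addr=0x44 blk=8 s=0: L1-HIT | VC []
  [3] addr=0x44 blk=8 s=0: L1-HIT | VC []
  [4] addr=0xaa blk=21 s=5: MISS | VC []
  [5] addr=0x1d5 blk=58 s=2: L1-HIT | VC []
  [6] addr=0x1d3 blk=58 s=2: L1-HIT | VC []
  [7] addr=0x1d2 blk=58 s=2: L1-HIT | VC []
  [8] addr=0x1d3 blk=58 s=2: L1-HIT | VC []
  [9] addr=0x1c0 blk=56 s=0: MISS | VC [8]
  [10] addr=0x181 blk=48 s=0: MISS | VC [8, 56]
  [11] addr=0x156 blk=42 s=2: MISS | VC [8, 56, 58]
  [12] addr=0x6a blk=13 s=5: MISS | VC [8, 56, 58, 21]
  [13] addr=0xa9 blk=21 s=5: VC-HIT | VC [8, 56, 58, 13]
  [14] addr=0x69 blk=13 s=5: VC-HIT | VC [8, 56, 58, 21]

SEQ = [MISS, MISS, L1-HIT, L1-HIT, MISS, L1-HIT, L1-HIT, L1-HIT, L1-HIT, MISS, MISS, MISS, MISS, VC-HIT, VC-HIT]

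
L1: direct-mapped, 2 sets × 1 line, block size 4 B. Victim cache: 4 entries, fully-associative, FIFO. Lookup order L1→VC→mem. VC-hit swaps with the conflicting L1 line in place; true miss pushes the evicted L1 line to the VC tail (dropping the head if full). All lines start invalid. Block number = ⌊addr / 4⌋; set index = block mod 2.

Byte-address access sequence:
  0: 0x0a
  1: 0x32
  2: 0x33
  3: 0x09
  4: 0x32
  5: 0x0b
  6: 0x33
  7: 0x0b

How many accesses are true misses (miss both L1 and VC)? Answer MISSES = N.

MISSES = 2

0: 0xa (blk 2, set 0) → MISS  vc=[]
1: 0x32 (blk 12, set 0) → MISS  vc=[2]
2: 0x33 (blk 12, set 0) → L1-HIT  vc=[2]
3: 0x9 (blk 2, set 0) → VC-HIT  vc=[12]
4: 0x32 (blk 12, set 0) → VC-HIT  vc=[2]
5: 0xb (blk 2, set 0) → VC-HIT  vc=[12]
6: 0x33 (blk 12, set 0) → VC-HIT  vc=[2]
7: 0xb (blk 2, set 0) → VC-HIT  vc=[12]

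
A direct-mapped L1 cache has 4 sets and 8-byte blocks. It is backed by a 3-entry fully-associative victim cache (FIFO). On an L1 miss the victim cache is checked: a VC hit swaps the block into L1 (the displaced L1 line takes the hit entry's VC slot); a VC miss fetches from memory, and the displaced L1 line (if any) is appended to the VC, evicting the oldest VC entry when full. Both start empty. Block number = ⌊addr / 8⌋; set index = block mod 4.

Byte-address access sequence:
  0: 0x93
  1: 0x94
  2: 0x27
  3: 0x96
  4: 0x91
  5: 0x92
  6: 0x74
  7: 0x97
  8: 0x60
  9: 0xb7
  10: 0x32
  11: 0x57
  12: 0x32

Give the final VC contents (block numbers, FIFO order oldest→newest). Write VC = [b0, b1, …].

#0 0x93→b18/s2 MISS; vc=[]
#1 0x94→b18/s2 L1-HIT; vc=[]
#2 0x27→b4/s0 MISS; vc=[]
#3 0x96→b18/s2 L1-HIT; vc=[]
#4 0x91→b18/s2 L1-HIT; vc=[]
#5 0x92→b18/s2 L1-HIT; vc=[]
#6 0x74→b14/s2 MISS; vc=[18]
#7 0x97→b18/s2 VC-HIT; vc=[14]
#8 0x60→b12/s0 MISS; vc=[14,4]
#9 0xb7→b22/s2 MISS; vc=[14,4,18]
#10 0x32→b6/s2 MISS; vc=[4,18,22]
#11 0x57→b10/s2 MISS; vc=[18,22,6]
#12 0x32→b6/s2 VC-HIT; vc=[18,22,10]

VC = [18, 22, 10]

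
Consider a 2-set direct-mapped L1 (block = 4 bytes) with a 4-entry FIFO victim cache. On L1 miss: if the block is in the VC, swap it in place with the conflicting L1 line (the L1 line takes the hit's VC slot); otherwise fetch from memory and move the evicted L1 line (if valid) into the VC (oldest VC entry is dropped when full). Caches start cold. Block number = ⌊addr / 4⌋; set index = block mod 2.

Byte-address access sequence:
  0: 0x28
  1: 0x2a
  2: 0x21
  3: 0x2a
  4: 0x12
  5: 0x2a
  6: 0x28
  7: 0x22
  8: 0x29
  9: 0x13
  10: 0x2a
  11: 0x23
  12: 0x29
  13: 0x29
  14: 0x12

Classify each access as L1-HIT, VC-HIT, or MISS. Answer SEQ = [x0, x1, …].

  [0] addr=0x28 blk=10 s=0: MISS | VC []
  [1] addr=0x2a blk=10 s=0: L1-HIT | VC []
  [2] addr=0x21 blk=8 s=0: MISS | VC [10]
  [3] addr=0x2a blk=10 s=0: VC-HIT | VC [8]
  [4] addr=0x12 blk=4 s=0: MISS | VC [8, 10]
  [5] addr=0x2a blk=10 s=0: VC-HIT | VC [8, 4]
  [6] addr=0x28 blk=10 s=0: L1-HIT | VC [8, 4]
  [7] addr=0x22 blk=8 s=0: VC-HIT | VC [10, 4]
  [8] addr=0x29 blk=10 s=0: VC-HIT | VC [8, 4]
  [9] addr=0x13 blk=4 s=0: VC-HIT | VC [8, 10]
  [10] addr=0x2a blk=10 s=0: VC-HIT | VC [8, 4]
  [11] addr=0x23 blk=8 s=0: VC-HIT | VC [10, 4]
  [12] addr=0x29 blk=10 s=0: VC-HIT | VC [8, 4]
  [13] addr=0x29 blk=10 s=0: L1-HIT | VC [8, 4]
  [14] addr=0x12 blk=4 s=0: VC-HIT | VC [8, 10]

SEQ = [MISS, L1-HIT, MISS, VC-HIT, MISS, VC-HIT, L1-HIT, VC-HIT, VC-HIT, VC-HIT, VC-HIT, VC-HIT, VC-HIT, L1-HIT, VC-HIT]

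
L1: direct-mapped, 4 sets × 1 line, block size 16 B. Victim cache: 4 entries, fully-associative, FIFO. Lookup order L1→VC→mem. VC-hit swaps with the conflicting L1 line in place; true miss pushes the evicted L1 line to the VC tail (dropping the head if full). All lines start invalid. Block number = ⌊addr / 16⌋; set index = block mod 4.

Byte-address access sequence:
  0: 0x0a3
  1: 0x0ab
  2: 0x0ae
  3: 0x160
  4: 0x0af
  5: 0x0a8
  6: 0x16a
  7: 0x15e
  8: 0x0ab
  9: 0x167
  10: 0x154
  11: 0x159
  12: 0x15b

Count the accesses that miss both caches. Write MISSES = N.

  [0] addr=0xa3 blk=10 s=2: MISS | VC []
  [1] addr=0xab blk=10 s=2: L1-HIT | VC []
  [2] addr=0xae blk=10 s=2: L1-HIT | VC []
  [3] addr=0x160 blk=22 s=2: MISS | VC [10]
  [4] addr=0xaf blk=10 s=2: VC-HIT | VC [22]
  [5] addr=0xa8 blk=10 s=2: L1-HIT | VC [22]
  [6] addr=0x16a blk=22 s=2: VC-HIT | VC [10]
  [7] addr=0x15e blk=21 s=1: MISS | VC [10]
  [8] addr=0xab blk=10 s=2: VC-HIT | VC [22]
  [9] addr=0x167 blk=22 s=2: VC-HIT | VC [10]
  [10] addr=0x154 blk=21 s=1: L1-HIT | VC [10]
  [11] addr=0x159 blk=21 s=1: L1-HIT | VC [10]
  [12] addr=0x15b blk=21 s=1: L1-HIT | VC [10]

MISSES = 3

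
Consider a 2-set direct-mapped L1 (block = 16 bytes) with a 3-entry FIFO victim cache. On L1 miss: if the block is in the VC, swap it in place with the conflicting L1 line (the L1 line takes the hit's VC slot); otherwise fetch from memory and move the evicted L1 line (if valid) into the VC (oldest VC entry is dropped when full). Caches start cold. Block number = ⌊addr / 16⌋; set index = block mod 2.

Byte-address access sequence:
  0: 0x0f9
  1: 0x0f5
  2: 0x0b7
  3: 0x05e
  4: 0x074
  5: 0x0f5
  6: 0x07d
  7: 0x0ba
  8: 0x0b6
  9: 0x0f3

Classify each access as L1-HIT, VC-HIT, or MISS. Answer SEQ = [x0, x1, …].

#0 0xf9→b15/s1 MISS; vc=[]
#1 0xf5→b15/s1 L1-HIT; vc=[]
#2 0xb7→b11/s1 MISS; vc=[15]
#3 0x5e→b5/s1 MISS; vc=[15,11]
#4 0x74→b7/s1 MISS; vc=[15,11,5]
#5 0xf5→b15/s1 VC-HIT; vc=[7,11,5]
#6 0x7d→b7/s1 VC-HIT; vc=[15,11,5]
#7 0xba→b11/s1 VC-HIT; vc=[15,7,5]
#8 0xb6→b11/s1 L1-HIT; vc=[15,7,5]
#9 0xf3→b15/s1 VC-HIT; vc=[11,7,5]

SEQ = [MISS, L1-HIT, MISS, MISS, MISS, VC-HIT, VC-HIT, VC-HIT, L1-HIT, VC-HIT]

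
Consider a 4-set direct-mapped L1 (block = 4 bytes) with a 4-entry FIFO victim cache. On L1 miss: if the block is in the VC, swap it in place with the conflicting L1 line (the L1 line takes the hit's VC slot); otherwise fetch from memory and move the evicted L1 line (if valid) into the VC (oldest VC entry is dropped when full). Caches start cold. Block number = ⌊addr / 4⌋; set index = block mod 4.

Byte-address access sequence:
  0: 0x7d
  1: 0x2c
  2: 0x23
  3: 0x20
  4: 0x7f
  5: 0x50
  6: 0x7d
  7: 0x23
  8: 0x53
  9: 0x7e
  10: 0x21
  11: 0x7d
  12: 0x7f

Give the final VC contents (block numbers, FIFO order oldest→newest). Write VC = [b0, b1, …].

VC = [11, 20]

0: 0x7d (blk 31, set 3) → MISS  vc=[]
1: 0x2c (blk 11, set 3) → MISS  vc=[31]
2: 0x23 (blk 8, set 0) → MISS  vc=[31]
3: 0x20 (blk 8, set 0) → L1-HIT  vc=[31]
4: 0x7f (blk 31, set 3) → VC-HIT  vc=[11]
5: 0x50 (blk 20, set 0) → MISS  vc=[11, 8]
6: 0x7d (blk 31, set 3) → L1-HIT  vc=[11, 8]
7: 0x23 (blk 8, set 0) → VC-HIT  vc=[11, 20]
8: 0x53 (blk 20, set 0) → VC-HIT  vc=[11, 8]
9: 0x7e (blk 31, set 3) → L1-HIT  vc=[11, 8]
10: 0x21 (blk 8, set 0) → VC-HIT  vc=[11, 20]
11: 0x7d (blk 31, set 3) → L1-HIT  vc=[11, 20]
12: 0x7f (blk 31, set 3) → L1-HIT  vc=[11, 20]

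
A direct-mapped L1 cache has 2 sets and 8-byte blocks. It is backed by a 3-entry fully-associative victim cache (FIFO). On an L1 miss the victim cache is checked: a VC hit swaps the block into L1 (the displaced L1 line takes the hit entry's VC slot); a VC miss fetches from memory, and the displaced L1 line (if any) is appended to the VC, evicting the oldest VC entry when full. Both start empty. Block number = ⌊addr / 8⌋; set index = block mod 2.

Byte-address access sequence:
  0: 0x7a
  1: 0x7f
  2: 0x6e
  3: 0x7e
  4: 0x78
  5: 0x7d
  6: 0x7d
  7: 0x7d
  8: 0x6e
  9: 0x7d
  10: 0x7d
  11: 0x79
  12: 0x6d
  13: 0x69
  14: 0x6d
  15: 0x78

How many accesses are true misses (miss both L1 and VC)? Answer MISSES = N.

MISSES = 2

0: 0x7a (blk 15, set 1) → MISS  vc=[]
1: 0x7f (blk 15, set 1) → L1-HIT  vc=[]
2: 0x6e (blk 13, set 1) → MISS  vc=[15]
3: 0x7e (blk 15, set 1) → VC-HIT  vc=[13]
4: 0x78 (blk 15, set 1) → L1-HIT  vc=[13]
5: 0x7d (blk 15, set 1) → L1-HIT  vc=[13]
6: 0x7d (blk 15, set 1) → L1-HIT  vc=[13]
7: 0x7d (blk 15, set 1) → L1-HIT  vc=[13]
8: 0x6e (blk 13, set 1) → VC-HIT  vc=[15]
9: 0x7d (blk 15, set 1) → VC-HIT  vc=[13]
10: 0x7d (blk 15, set 1) → L1-HIT  vc=[13]
11: 0x79 (blk 15, set 1) → L1-HIT  vc=[13]
12: 0x6d (blk 13, set 1) → VC-HIT  vc=[15]
13: 0x69 (blk 13, set 1) → L1-HIT  vc=[15]
14: 0x6d (blk 13, set 1) → L1-HIT  vc=[15]
15: 0x78 (blk 15, set 1) → VC-HIT  vc=[13]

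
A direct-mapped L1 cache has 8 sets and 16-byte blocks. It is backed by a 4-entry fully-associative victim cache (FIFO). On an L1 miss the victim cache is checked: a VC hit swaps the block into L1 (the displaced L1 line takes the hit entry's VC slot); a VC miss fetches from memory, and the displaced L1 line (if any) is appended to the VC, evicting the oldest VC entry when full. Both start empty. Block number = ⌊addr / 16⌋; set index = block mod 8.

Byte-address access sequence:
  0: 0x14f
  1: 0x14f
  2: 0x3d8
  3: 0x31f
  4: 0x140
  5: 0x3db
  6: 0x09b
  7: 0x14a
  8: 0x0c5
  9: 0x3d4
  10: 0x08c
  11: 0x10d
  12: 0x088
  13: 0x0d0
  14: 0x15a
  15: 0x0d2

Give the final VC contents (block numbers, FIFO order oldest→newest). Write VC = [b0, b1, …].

VC = [20, 16, 61, 21]

  [0] addr=0x14f blk=20 s=4: MISS | VC []
  [1] addr=0x14f blk=20 s=4: L1-HIT | VC []
  [2] addr=0x3d8 blk=61 s=5: MISS | VC []
  [3] addr=0x31f blk=49 s=1: MISS | VC []
  [4] addr=0x140 blk=20 s=4: L1-HIT | VC []
  [5] addr=0x3db blk=61 s=5: L1-HIT | VC []
  [6] addr=0x9b blk=9 s=1: MISS | VC [49]
  [7] addr=0x14a blk=20 s=4: L1-HIT | VC [49]
  [8] addr=0xc5 blk=12 s=4: MISS | VC [49, 20]
  [9] addr=0x3d4 blk=61 s=5: L1-HIT | VC [49, 20]
  [10] addr=0x8c blk=8 s=0: MISS | VC [49, 20]
  [11] addr=0x10d blk=16 s=0: MISS | VC [49, 20, 8]
  [12] addr=0x88 blk=8 s=0: VC-HIT | VC [49, 20, 16]
  [13] addr=0xd0 blk=13 s=5: MISS | VC [49, 20, 16, 61]
  [14] addr=0x15a blk=21 s=5: MISS | VC [20, 16, 61, 13]
  [15] addr=0xd2 blk=13 s=5: VC-HIT | VC [20, 16, 61, 21]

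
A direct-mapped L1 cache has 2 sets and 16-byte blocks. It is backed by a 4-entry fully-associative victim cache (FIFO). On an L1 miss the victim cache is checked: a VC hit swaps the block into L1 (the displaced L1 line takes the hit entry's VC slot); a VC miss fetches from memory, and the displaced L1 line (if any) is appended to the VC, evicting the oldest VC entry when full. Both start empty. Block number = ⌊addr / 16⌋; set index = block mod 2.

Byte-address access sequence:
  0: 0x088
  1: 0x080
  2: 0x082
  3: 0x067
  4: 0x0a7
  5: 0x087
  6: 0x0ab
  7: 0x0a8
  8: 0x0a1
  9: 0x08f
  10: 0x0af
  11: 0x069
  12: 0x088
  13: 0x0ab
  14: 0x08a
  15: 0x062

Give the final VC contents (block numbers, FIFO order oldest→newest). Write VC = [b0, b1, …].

0: 0x88 (blk 8, set 0) → MISS  vc=[]
1: 0x80 (blk 8, set 0) → L1-HIT  vc=[]
2: 0x82 (blk 8, set 0) → L1-HIT  vc=[]
3: 0x67 (blk 6, set 0) → MISS  vc=[8]
4: 0xa7 (blk 10, set 0) → MISS  vc=[8, 6]
5: 0x87 (blk 8, set 0) → VC-HIT  vc=[10, 6]
6: 0xab (blk 10, set 0) → VC-HIT  vc=[8, 6]
7: 0xa8 (blk 10, set 0) → L1-HIT  vc=[8, 6]
8: 0xa1 (blk 10, set 0) → L1-HIT  vc=[8, 6]
9: 0x8f (blk 8, set 0) → VC-HIT  vc=[10, 6]
10: 0xaf (blk 10, set 0) → VC-HIT  vc=[8, 6]
11: 0x69 (blk 6, set 0) → VC-HIT  vc=[8, 10]
12: 0x88 (blk 8, set 0) → VC-HIT  vc=[6, 10]
13: 0xab (blk 10, set 0) → VC-HIT  vc=[6, 8]
14: 0x8a (blk 8, set 0) → VC-HIT  vc=[6, 10]
15: 0x62 (blk 6, set 0) → VC-HIT  vc=[8, 10]

VC = [8, 10]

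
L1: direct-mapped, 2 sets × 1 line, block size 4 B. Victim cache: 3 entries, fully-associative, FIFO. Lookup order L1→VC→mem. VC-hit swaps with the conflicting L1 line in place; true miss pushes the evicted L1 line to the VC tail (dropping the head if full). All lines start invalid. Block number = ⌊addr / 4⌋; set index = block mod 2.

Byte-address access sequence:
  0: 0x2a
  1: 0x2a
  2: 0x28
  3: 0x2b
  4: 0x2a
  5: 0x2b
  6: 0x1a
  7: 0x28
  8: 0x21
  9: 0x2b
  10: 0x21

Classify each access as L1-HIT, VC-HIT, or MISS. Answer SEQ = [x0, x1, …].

SEQ = [MISS, L1-HIT, L1-HIT, L1-HIT, L1-HIT, L1-HIT, MISS, VC-HIT, MISS, VC-HIT, VC-HIT]

0: 0x2a (blk 10, set 0) → MISS  vc=[]
1: 0x2a (blk 10, set 0) → L1-HIT  vc=[]
2: 0x28 (blk 10, set 0) → L1-HIT  vc=[]
3: 0x2b (blk 10, set 0) → L1-HIT  vc=[]
4: 0x2a (blk 10, set 0) → L1-HIT  vc=[]
5: 0x2b (blk 10, set 0) → L1-HIT  vc=[]
6: 0x1a (blk 6, set 0) → MISS  vc=[10]
7: 0x28 (blk 10, set 0) → VC-HIT  vc=[6]
8: 0x21 (blk 8, set 0) → MISS  vc=[6, 10]
9: 0x2b (blk 10, set 0) → VC-HIT  vc=[6, 8]
10: 0x21 (blk 8, set 0) → VC-HIT  vc=[6, 10]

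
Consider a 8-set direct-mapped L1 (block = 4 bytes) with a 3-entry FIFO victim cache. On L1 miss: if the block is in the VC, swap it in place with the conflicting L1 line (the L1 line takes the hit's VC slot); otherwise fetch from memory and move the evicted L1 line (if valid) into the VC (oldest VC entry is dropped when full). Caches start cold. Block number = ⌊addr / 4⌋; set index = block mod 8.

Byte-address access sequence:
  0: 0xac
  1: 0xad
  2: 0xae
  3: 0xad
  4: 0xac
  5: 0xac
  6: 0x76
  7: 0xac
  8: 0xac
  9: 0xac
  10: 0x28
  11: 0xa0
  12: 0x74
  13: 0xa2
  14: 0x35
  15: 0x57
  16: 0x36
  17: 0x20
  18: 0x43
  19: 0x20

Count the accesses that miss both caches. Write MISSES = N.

MISSES = 8

#0 0xac→b43/s3 MISS; vc=[]
#1 0xad→b43/s3 L1-HIT; vc=[]
#2 0xae→b43/s3 L1-HIT; vc=[]
#3 0xad→b43/s3 L1-HIT; vc=[]
#4 0xac→b43/s3 L1-HIT; vc=[]
#5 0xac→b43/s3 L1-HIT; vc=[]
#6 0x76→b29/s5 MISS; vc=[]
#7 0xac→b43/s3 L1-HIT; vc=[]
#8 0xac→b43/s3 L1-HIT; vc=[]
#9 0xac→b43/s3 L1-HIT; vc=[]
#10 0x28→b10/s2 MISS; vc=[]
#11 0xa0→b40/s0 MISS; vc=[]
#12 0x74→b29/s5 L1-HIT; vc=[]
#13 0xa2→b40/s0 L1-HIT; vc=[]
#14 0x35→b13/s5 MISS; vc=[29]
#15 0x57→b21/s5 MISS; vc=[29,13]
#16 0x36→b13/s5 VC-HIT; vc=[29,21]
#17 0x20→b8/s0 MISS; vc=[29,21,40]
#18 0x43→b16/s0 MISS; vc=[21,40,8]
#19 0x20→b8/s0 VC-HIT; vc=[21,40,16]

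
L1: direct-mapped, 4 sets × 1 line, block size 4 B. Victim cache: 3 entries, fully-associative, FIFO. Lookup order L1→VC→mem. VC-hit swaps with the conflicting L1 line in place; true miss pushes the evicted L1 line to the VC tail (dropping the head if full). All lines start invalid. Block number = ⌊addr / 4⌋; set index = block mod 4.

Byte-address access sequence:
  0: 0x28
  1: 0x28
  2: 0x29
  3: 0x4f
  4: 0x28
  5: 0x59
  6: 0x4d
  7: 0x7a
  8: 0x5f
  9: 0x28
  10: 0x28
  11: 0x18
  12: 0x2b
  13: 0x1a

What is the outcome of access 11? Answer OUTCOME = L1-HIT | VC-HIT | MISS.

#0 0x28→b10/s2 MISS; vc=[]
#1 0x28→b10/s2 L1-HIT; vc=[]
#2 0x29→b10/s2 L1-HIT; vc=[]
#3 0x4f→b19/s3 MISS; vc=[]
#4 0x28→b10/s2 L1-HIT; vc=[]
#5 0x59→b22/s2 MISS; vc=[10]
#6 0x4d→b19/s3 L1-HIT; vc=[10]
#7 0x7a→b30/s2 MISS; vc=[10,22]
#8 0x5f→b23/s3 MISS; vc=[10,22,19]
#9 0x28→b10/s2 VC-HIT; vc=[30,22,19]
#10 0x28→b10/s2 L1-HIT; vc=[30,22,19]
#11 0x18→b6/s2 MISS; vc=[22,19,10]
#12 0x2b→b10/s2 VC-HIT; vc=[22,19,6]
#13 0x1a→b6/s2 VC-HIT; vc=[22,19,10]

OUTCOME = MISS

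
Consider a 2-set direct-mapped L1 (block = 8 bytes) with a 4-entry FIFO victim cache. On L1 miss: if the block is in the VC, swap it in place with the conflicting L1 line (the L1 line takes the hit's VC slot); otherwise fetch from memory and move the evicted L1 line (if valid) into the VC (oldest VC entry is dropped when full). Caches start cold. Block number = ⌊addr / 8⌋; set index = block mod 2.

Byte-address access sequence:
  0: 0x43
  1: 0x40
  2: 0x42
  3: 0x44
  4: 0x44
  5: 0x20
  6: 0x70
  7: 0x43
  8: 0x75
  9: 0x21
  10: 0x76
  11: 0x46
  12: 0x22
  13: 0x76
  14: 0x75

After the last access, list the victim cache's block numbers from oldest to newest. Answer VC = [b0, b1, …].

0: 0x43 (blk 8, set 0) → MISS  vc=[]
1: 0x40 (blk 8, set 0) → L1-HIT  vc=[]
2: 0x42 (blk 8, set 0) → L1-HIT  vc=[]
3: 0x44 (blk 8, set 0) → L1-HIT  vc=[]
4: 0x44 (blk 8, set 0) → L1-HIT  vc=[]
5: 0x20 (blk 4, set 0) → MISS  vc=[8]
6: 0x70 (blk 14, set 0) → MISS  vc=[8, 4]
7: 0x43 (blk 8, set 0) → VC-HIT  vc=[14, 4]
8: 0x75 (blk 14, set 0) → VC-HIT  vc=[8, 4]
9: 0x21 (blk 4, set 0) → VC-HIT  vc=[8, 14]
10: 0x76 (blk 14, set 0) → VC-HIT  vc=[8, 4]
11: 0x46 (blk 8, set 0) → VC-HIT  vc=[14, 4]
12: 0x22 (blk 4, set 0) → VC-HIT  vc=[14, 8]
13: 0x76 (blk 14, set 0) → VC-HIT  vc=[4, 8]
14: 0x75 (blk 14, set 0) → L1-HIT  vc=[4, 8]

VC = [4, 8]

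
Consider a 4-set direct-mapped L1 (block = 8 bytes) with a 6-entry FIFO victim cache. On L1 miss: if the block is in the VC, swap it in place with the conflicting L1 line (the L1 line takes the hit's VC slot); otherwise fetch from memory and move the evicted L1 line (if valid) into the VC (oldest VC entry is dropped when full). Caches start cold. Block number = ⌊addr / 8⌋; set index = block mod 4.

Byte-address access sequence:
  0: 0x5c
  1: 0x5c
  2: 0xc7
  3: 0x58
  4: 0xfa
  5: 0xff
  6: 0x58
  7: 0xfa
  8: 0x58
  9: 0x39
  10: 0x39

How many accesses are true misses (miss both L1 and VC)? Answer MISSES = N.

MISSES = 4

  [0] addr=0x5c blk=11 s=3: MISS | VC []
  [1] addr=0x5c blk=11 s=3: L1-HIT | VC []
  [2] addr=0xc7 blk=24 s=0: MISS | VC []
  [3] addr=0x58 blk=11 s=3: L1-HIT | VC []
  [4] addr=0xfa blk=31 s=3: MISS | VC [11]
  [5] addr=0xff blk=31 s=3: L1-HIT | VC [11]
  [6] addr=0x58 blk=11 s=3: VC-HIT | VC [31]
  [7] addr=0xfa blk=31 s=3: VC-HIT | VC [11]
  [8] addr=0x58 blk=11 s=3: VC-HIT | VC [31]
  [9] addr=0x39 blk=7 s=3: MISS | VC [31, 11]
  [10] addr=0x39 blk=7 s=3: L1-HIT | VC [31, 11]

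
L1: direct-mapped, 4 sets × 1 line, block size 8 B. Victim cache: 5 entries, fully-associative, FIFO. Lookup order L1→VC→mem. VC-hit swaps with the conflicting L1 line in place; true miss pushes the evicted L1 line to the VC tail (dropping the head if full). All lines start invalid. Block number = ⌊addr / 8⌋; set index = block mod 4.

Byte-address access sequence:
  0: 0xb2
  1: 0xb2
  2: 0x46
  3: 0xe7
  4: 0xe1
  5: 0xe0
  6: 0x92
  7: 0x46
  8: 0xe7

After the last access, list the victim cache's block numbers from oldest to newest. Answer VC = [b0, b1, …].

VC = [8, 22]

  [0] addr=0xb2 blk=22 s=2: MISS | VC []
  [1] addr=0xb2 blk=22 s=2: L1-HIT | VC []
  [2] addr=0x46 blk=8 s=0: MISS | VC []
  [3] addr=0xe7 blk=28 s=0: MISS | VC [8]
  [4] addr=0xe1 blk=28 s=0: L1-HIT | VC [8]
  [5] addr=0xe0 blk=28 s=0: L1-HIT | VC [8]
  [6] addr=0x92 blk=18 s=2: MISS | VC [8, 22]
  [7] addr=0x46 blk=8 s=0: VC-HIT | VC [28, 22]
  [8] addr=0xe7 blk=28 s=0: VC-HIT | VC [8, 22]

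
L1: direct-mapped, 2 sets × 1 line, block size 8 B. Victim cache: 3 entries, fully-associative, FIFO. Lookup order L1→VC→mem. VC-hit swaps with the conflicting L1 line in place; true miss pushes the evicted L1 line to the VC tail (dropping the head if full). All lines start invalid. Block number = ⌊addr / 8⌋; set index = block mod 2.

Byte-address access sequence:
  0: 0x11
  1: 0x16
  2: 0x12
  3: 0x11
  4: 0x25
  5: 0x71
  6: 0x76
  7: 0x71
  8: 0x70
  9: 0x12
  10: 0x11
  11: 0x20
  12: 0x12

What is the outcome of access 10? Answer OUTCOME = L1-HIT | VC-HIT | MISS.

OUTCOME = L1-HIT

  [0] addr=0x11 blk=2 s=0: MISS | VC []
  [1] addr=0x16 blk=2 s=0: L1-HIT | VC []
  [2] addr=0x12 blk=2 s=0: L1-HIT | VC []
  [3] addr=0x11 blk=2 s=0: L1-HIT | VC []
  [4] addr=0x25 blk=4 s=0: MISS | VC [2]
  [5] addr=0x71 blk=14 s=0: MISS | VC [2, 4]
  [6] addr=0x76 blk=14 s=0: L1-HIT | VC [2, 4]
  [7] addr=0x71 blk=14 s=0: L1-HIT | VC [2, 4]
  [8] addr=0x70 blk=14 s=0: L1-HIT | VC [2, 4]
  [9] addr=0x12 blk=2 s=0: VC-HIT | VC [14, 4]
  [10] addr=0x11 blk=2 s=0: L1-HIT | VC [14, 4]
  [11] addr=0x20 blk=4 s=0: VC-HIT | VC [14, 2]
  [12] addr=0x12 blk=2 s=0: VC-HIT | VC [14, 4]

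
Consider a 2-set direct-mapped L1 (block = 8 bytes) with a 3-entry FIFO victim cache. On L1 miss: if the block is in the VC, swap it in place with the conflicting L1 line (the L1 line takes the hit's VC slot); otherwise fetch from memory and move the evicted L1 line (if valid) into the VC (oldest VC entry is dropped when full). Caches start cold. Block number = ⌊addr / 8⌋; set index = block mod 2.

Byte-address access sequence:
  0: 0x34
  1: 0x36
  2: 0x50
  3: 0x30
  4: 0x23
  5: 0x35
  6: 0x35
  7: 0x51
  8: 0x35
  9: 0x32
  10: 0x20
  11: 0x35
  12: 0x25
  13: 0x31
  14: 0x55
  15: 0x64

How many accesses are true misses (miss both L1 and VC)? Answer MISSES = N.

MISSES = 4

#0 0x34→b6/s0 MISS; vc=[]
#1 0x36→b6/s0 L1-HIT; vc=[]
#2 0x50→b10/s0 MISS; vc=[6]
#3 0x30→b6/s0 VC-HIT; vc=[10]
#4 0x23→b4/s0 MISS; vc=[10,6]
#5 0x35→b6/s0 VC-HIT; vc=[10,4]
#6 0x35→b6/s0 L1-HIT; vc=[10,4]
#7 0x51→b10/s0 VC-HIT; vc=[6,4]
#8 0x35→b6/s0 VC-HIT; vc=[10,4]
#9 0x32→b6/s0 L1-HIT; vc=[10,4]
#10 0x20→b4/s0 VC-HIT; vc=[10,6]
#11 0x35→b6/s0 VC-HIT; vc=[10,4]
#12 0x25→b4/s0 VC-HIT; vc=[10,6]
#13 0x31→b6/s0 VC-HIT; vc=[10,4]
#14 0x55→b10/s0 VC-HIT; vc=[6,4]
#15 0x64→b12/s0 MISS; vc=[6,4,10]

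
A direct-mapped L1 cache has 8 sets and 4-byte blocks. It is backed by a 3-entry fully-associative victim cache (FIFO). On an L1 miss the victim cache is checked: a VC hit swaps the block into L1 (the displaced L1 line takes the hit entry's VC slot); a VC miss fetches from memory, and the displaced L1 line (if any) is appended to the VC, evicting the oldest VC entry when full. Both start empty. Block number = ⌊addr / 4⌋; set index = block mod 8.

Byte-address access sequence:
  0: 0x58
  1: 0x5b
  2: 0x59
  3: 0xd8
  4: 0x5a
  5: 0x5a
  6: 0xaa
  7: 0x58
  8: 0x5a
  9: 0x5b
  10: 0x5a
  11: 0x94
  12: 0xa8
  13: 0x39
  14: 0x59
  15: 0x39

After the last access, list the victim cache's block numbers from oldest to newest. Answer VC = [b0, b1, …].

0: 0x58 (blk 22, set 6) → MISS  vc=[]
1: 0x5b (blk 22, set 6) → L1-HIT  vc=[]
2: 0x59 (blk 22, set 6) → L1-HIT  vc=[]
3: 0xd8 (blk 54, set 6) → MISS  vc=[22]
4: 0x5a (blk 22, set 6) → VC-HIT  vc=[54]
5: 0x5a (blk 22, set 6) → L1-HIT  vc=[54]
6: 0xaa (blk 42, set 2) → MISS  vc=[54]
7: 0x58 (blk 22, set 6) → L1-HIT  vc=[54]
8: 0x5a (blk 22, set 6) → L1-HIT  vc=[54]
9: 0x5b (blk 22, set 6) → L1-HIT  vc=[54]
10: 0x5a (blk 22, set 6) → L1-HIT  vc=[54]
11: 0x94 (blk 37, set 5) → MISS  vc=[54]
12: 0xa8 (blk 42, set 2) → L1-HIT  vc=[54]
13: 0x39 (blk 14, set 6) → MISS  vc=[54, 22]
14: 0x59 (blk 22, set 6) → VC-HIT  vc=[54, 14]
15: 0x39 (blk 14, set 6) → VC-HIT  vc=[54, 22]

VC = [54, 22]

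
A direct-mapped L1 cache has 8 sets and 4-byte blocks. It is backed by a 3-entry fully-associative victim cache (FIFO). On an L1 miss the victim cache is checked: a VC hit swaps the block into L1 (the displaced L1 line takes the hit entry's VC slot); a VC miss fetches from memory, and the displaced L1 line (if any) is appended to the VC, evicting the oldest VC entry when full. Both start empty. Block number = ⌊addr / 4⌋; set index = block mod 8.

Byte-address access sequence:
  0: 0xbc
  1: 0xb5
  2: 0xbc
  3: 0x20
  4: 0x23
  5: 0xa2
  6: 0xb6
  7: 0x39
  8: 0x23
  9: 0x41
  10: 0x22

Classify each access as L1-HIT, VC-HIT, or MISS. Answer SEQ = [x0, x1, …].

#0 0xbc→b47/s7 MISS; vc=[]
#1 0xb5→b45/s5 MISS; vc=[]
#2 0xbc→b47/s7 L1-HIT; vc=[]
#3 0x20→b8/s0 MISS; vc=[]
#4 0x23→b8/s0 L1-HIT; vc=[]
#5 0xa2→b40/s0 MISS; vc=[8]
#6 0xb6→b45/s5 L1-HIT; vc=[8]
#7 0x39→b14/s6 MISS; vc=[8]
#8 0x23→b8/s0 VC-HIT; vc=[40]
#9 0x41→b16/s0 MISS; vc=[40,8]
#10 0x22→b8/s0 VC-HIT; vc=[40,16]

SEQ = [MISS, MISS, L1-HIT, MISS, L1-HIT, MISS, L1-HIT, MISS, VC-HIT, MISS, VC-HIT]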